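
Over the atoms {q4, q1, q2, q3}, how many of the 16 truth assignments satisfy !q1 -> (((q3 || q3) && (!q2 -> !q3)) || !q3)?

Initial set: {(!q1 -> (((q3 || q3) && (!q2 -> !q3)) || !q3))}.
(!q1 -> (((q3 || q3) && (!q2 -> !q3)) || !q3)): β-rule — branch into !!q1  //  (((q3 || q3) && (!q2 -> !q3)) || !q3).
  branch 1 (add !!q1):
    ○ open, literals {q1=true}.
  branch 2 (add (((q3 || q3) && (!q2 -> !q3)) || !q3)):
    (((q3 || q3) && (!q2 -> !q3)) || !q3): β-rule — branch into ((q3 || q3) && (!q2 -> !q3))  //  !q3.
      branch 2.1 (add ((q3 || q3) && (!q2 -> !q3))):
        ((q3 || q3) && (!q2 -> !q3)): α-rule — add (q3 || q3), (!q2 -> !q3).
        (q3 || q3): β-rule — branch into q3  //  q3.
          branch 2.1.1 (add q3):
            (!q2 -> !q3): β-rule — branch into !!q2  //  !q3.
              branch 2.1.1.1 (add !!q2):
                ○ open, literals {q2=true, q3=true}.
              branch 2.1.1.2 (add !q3):
                × closes — contains both q3 and !q3.
          branch 2.1.2 (add q3):
            (!q2 -> !q3): β-rule — branch into !!q2  //  !q3.
              branch 2.1.2.1 (add !!q2):
                ○ open, literals {q2=true, q3=true}.
              branch 2.1.2.2 (add !q3):
                × closes — contains both q3 and !q3.
      branch 2.2 (add !q3):
        ○ open, literals {q3=false}.
2 branches closed, 4 open.
Each open branch fixes some atoms; the unmentioned ones are free. Counting distinct full assignments: branch {q1=true} (q4, q2, q3) contributes 8 new; branch {q2=true, q3=true} (q4, q1) contributes 2 new; branch {q2=true, q3=true} (q4, q1) contributes 0 new; branch {q3=false} (q4, q1, q2) contributes 4 new. Total: 14.

14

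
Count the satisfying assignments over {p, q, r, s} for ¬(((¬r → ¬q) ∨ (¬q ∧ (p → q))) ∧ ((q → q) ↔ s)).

10

Initial set: {¬(((¬r → ¬q) ∨ (¬q ∧ (p → q))) ∧ ((q → q) ↔ s))}.
¬(((¬r → ¬q) ∨ (¬q ∧ (p → q))) ∧ ((q → q) ↔ s)): β-rule — branch into ¬((¬r → ¬q) ∨ (¬q ∧ (p → q)))  //  ¬((q → q) ↔ s).
  branch 1 (add ¬((¬r → ¬q) ∨ (¬q ∧ (p → q)))):
    ¬((¬r → ¬q) ∨ (¬q ∧ (p → q))): α-rule — add ¬(¬r → ¬q), ¬(¬q ∧ (p → q)).
    ¬(¬r → ¬q): α-rule — add ¬r, ¬¬q.
    ¬(¬q ∧ (p → q)): β-rule — branch into ¬¬q  //  ¬(p → q).
      branch 1.1 (add ¬¬q):
        ○ open, literals {q=1, r=0}.
      branch 1.2 (add ¬(p → q)):
        ¬(p → q): α-rule — add p, ¬q.
        × closes — contains both q and ¬q.
  branch 2 (add ¬((q → q) ↔ s)):
    ¬((q → q) ↔ s): β-rule — branch into (q → q), ¬s  //  ¬(q → q), s.
      branch 2.1 (add (q → q), ¬s):
        (q → q): β-rule — branch into ¬q  //  q.
          branch 2.1.1 (add ¬q):
            ○ open, literals {q=0, s=0}.
          branch 2.1.2 (add q):
            ○ open, literals {q=1, s=0}.
      branch 2.2 (add ¬(q → q), s):
        ¬(q → q): α-rule — add q, ¬q.
        × closes — contains both q and ¬q.
2 branches closed, 3 open.
Each open branch fixes some atoms; the unmentioned ones are free. Counting distinct full assignments: branch {q=1, r=0} (p, s) contributes 4 new; branch {q=0, s=0} (p, r) contributes 4 new; branch {q=1, s=0} (p, r) contributes 2 new. Total: 10.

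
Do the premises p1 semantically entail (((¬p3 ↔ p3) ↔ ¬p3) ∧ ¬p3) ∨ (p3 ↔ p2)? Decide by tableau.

Initial set: {p1; ¬((((¬p3 ↔ p3) ↔ ¬p3) ∧ ¬p3) ∨ (p3 ↔ p2))}.
¬((((¬p3 ↔ p3) ↔ ¬p3) ∧ ¬p3) ∨ (p3 ↔ p2)): α-rule — add ¬(((¬p3 ↔ p3) ↔ ¬p3) ∧ ¬p3), ¬(p3 ↔ p2).
¬(((¬p3 ↔ p3) ↔ ¬p3) ∧ ¬p3): β-rule — branch into ¬((¬p3 ↔ p3) ↔ ¬p3)  //  ¬¬p3.
  branch 1 (add ¬((¬p3 ↔ p3) ↔ ¬p3)):
    ¬(p3 ↔ p2): β-rule — branch into p3, ¬p2  //  ¬p3, p2.
      branch 1.1 (add p3, ¬p2):
        ¬((¬p3 ↔ p3) ↔ ¬p3): β-rule — branch into (¬p3 ↔ p3), ¬¬p3  //  ¬(¬p3 ↔ p3), ¬p3.
          branch 1.1.1 (add (¬p3 ↔ p3), ¬¬p3):
            (¬p3 ↔ p3): β-rule — branch into ¬p3, p3  //  ¬¬p3, ¬p3.
              branch 1.1.1.1 (add ¬p3, p3):
                × closes — contains both p3 and ¬p3.
              branch 1.1.1.2 (add ¬¬p3, ¬p3):
                × closes — contains both p3 and ¬p3.
          branch 1.1.2 (add ¬(¬p3 ↔ p3), ¬p3):
            × closes — contains both p3 and ¬p3.
      branch 1.2 (add ¬p3, p2):
        ¬((¬p3 ↔ p3) ↔ ¬p3): β-rule — branch into (¬p3 ↔ p3), ¬¬p3  //  ¬(¬p3 ↔ p3), ¬p3.
          branch 1.2.1 (add (¬p3 ↔ p3), ¬¬p3):
            × closes — contains both p3 and ¬p3.
          branch 1.2.2 (add ¬(¬p3 ↔ p3), ¬p3):
            ¬(¬p3 ↔ p3): β-rule — branch into ¬p3, ¬p3  //  ¬¬p3, p3.
              branch 1.2.2.1 (add ¬p3, ¬p3):
                ○ open, literals {p1=T, p2=T, p3=F}.
              branch 1.2.2.2 (add ¬¬p3, p3):
                × closes — contains both p3 and ¬p3.
  branch 2 (add ¬¬p3):
    ¬(p3 ↔ p2): β-rule — branch into p3, ¬p2  //  ¬p3, p2.
      branch 2.1 (add p3, ¬p2):
        ○ open, literals {p1=T, p2=F, p3=T}.
      branch 2.2 (add ¬p3, p2):
        × closes — contains both p3 and ¬p3.
6 branches closed, 2 open.
An open branch gives a countermodel: p1=T, p2=T, p3=F (unmentioned atoms arbitrary); the premises hold there but the conclusion fails.

No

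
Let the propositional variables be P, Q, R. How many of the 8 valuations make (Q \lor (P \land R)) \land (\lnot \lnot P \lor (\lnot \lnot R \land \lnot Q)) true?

3

Initial set: {((Q \lor (P \land R)) \land (\lnot \lnot P \lor (\lnot \lnot R \land \lnot Q)))}.
((Q \lor (P \land R)) \land (\lnot \lnot P \lor (\lnot \lnot R \land \lnot Q))): α-rule — add (Q \lor (P \land R)), (\lnot \lnot P \lor (\lnot \lnot R \land \lnot Q)).
(Q \lor (P \land R)): β-rule — branch into Q  //  (P \land R).
  branch 1 (add Q):
    (\lnot \lnot P \lor (\lnot \lnot R \land \lnot Q)): β-rule — branch into \lnot \lnot P  //  (\lnot \lnot R \land \lnot Q).
      branch 1.1 (add \lnot \lnot P):
        \lnot \lnot P: drop double negation, giving P.
        ○ open, literals {P=T, Q=T}.
      branch 1.2 (add (\lnot \lnot R \land \lnot Q)):
        (\lnot \lnot R \land \lnot Q): α-rule — add \lnot \lnot R, \lnot Q.
        × closes — contains both Q and \lnot Q.
  branch 2 (add (P \land R)):
    (P \land R): α-rule — add P, R.
    (\lnot \lnot P \lor (\lnot \lnot R \land \lnot Q)): β-rule — branch into \lnot \lnot P  //  (\lnot \lnot R \land \lnot Q).
      branch 2.1 (add \lnot \lnot P):
        \lnot \lnot P: drop double negation, giving P.
        ○ open, literals {P=T, R=T}.
      branch 2.2 (add (\lnot \lnot R \land \lnot Q)):
        (\lnot \lnot R \land \lnot Q): α-rule — add \lnot \lnot R, \lnot Q.
        \lnot \lnot R: drop double negation, giving R.
        ○ open, literals {P=T, Q=F, R=T}.
1 branch closed, 3 open.
Each open branch fixes some atoms; the unmentioned ones are free. Counting distinct full assignments: branch {P=T, Q=T} (R) contributes 2 new; branch {P=T, R=T} (Q) contributes 1 new; branch {P=T, Q=F, R=T} (none free) contributes 0 new. Total: 3.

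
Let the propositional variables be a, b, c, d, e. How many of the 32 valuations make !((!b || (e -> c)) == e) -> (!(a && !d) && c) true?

Initial set: {(!((!b || (e -> c)) == e) -> (!(a && !d) && c))}.
(!((!b || (e -> c)) == e) -> (!(a && !d) && c)): β-rule — branch into !!((!b || (e -> c)) == e)  //  (!(a && !d) && c).
  branch 1 (add !!((!b || (e -> c)) == e)):
    !!((!b || (e -> c)) == e): β-rule — branch into (!b || (e -> c)), e  //  !(!b || (e -> c)), !e.
      branch 1.1 (add (!b || (e -> c)), e):
        (!b || (e -> c)): β-rule — branch into !b  //  (e -> c).
          branch 1.1.1 (add !b):
            ○ open, literals {b=0, e=1}.
          branch 1.1.2 (add (e -> c)):
            (e -> c): β-rule — branch into !e  //  c.
              branch 1.1.2.1 (add !e):
                × closes — contains both e and !e.
              branch 1.1.2.2 (add c):
                ○ open, literals {c=1, e=1}.
      branch 1.2 (add !(!b || (e -> c)), !e):
        !(!b || (e -> c)): α-rule — add !!b, !(e -> c).
        !(e -> c): α-rule — add e, !c.
        × closes — contains both e and !e.
  branch 2 (add (!(a && !d) && c)):
    (!(a && !d) && c): α-rule — add !(a && !d), c.
    !(a && !d): β-rule — branch into !a  //  !!d.
      branch 2.1 (add !a):
        ○ open, literals {a=0, c=1}.
      branch 2.2 (add !!d):
        ○ open, literals {c=1, d=1}.
2 branches closed, 4 open.
Each open branch fixes some atoms; the unmentioned ones are free. Counting distinct full assignments: branch {b=0, e=1} (a, c, d) contributes 8 new; branch {c=1, e=1} (a, b, d) contributes 4 new; branch {a=0, c=1} (b, d, e) contributes 4 new; branch {c=1, d=1} (a, b, e) contributes 2 new. Total: 18.

18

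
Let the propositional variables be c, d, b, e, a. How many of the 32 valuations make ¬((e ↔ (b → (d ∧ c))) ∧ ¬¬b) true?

Initial set: {T ¬((e ↔ (b → (d ∧ c))) ∧ ¬¬b)}.
T ¬((e ↔ (b → (d ∧ c))) ∧ ¬¬b): β-rule — branch into F (e ↔ (b → (d ∧ c)))  //  F ¬¬b.
  branch 1 (add F (e ↔ (b → (d ∧ c)))):
    F (e ↔ (b → (d ∧ c))): β-rule — branch into T e, F (b → (d ∧ c))  //  F e, T (b → (d ∧ c)).
      branch 1.1 (add T e, F (b → (d ∧ c))):
        F (b → (d ∧ c)): α-rule — add T b, F (d ∧ c).
        F (d ∧ c): β-rule — branch into F d  //  F c.
          branch 1.1.1 (add F d):
            ○ open, literals {b=T, d=F, e=T}.
          branch 1.1.2 (add F c):
            ○ open, literals {b=T, c=F, e=T}.
      branch 1.2 (add F e, T (b → (d ∧ c))):
        T (b → (d ∧ c)): β-rule — branch into F b  //  T (d ∧ c).
          branch 1.2.1 (add F b):
            ○ open, literals {b=F, e=F}.
          branch 1.2.2 (add T (d ∧ c)):
            T (d ∧ c): α-rule — add T d, T c.
            ○ open, literals {c=T, d=T, e=F}.
  branch 2 (add F ¬¬b):
    F ¬¬b: drop double negation, giving F b.
    ○ open, literals {b=F}.
0 branches closed, 5 open.
Each open branch fixes some atoms; the unmentioned ones are free. Counting distinct full assignments: branch {b=T, d=F, e=T} (c, a) contributes 4 new; branch {b=T, c=F, e=T} (d, a) contributes 2 new; branch {b=F, e=F} (c, d, a) contributes 8 new; branch {c=T, d=T, e=F} (b, a) contributes 2 new; branch {b=F} (c, d, e, a) contributes 8 new. Total: 24.

24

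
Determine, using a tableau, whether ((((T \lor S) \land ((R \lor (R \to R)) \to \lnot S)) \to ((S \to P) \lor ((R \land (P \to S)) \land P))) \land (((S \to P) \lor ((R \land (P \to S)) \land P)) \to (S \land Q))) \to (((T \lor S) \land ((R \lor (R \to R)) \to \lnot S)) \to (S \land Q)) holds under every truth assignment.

Assume the negation and expand:
Initial set: {\lnot (((((T \lor S) \land ((R \lor (R \to R)) \to \lnot S)) \to ((S \to P) \lor ((R \land (P \to S)) \land P))) \land (((S \to P) \lor ((R \land (P \to S)) \land P)) \to (S \land Q))) \to (((T \lor S) \land ((R \lor (R \to R)) \to \lnot S)) \to (S \land Q)))}.
\lnot (((((T \lor S) \land ((R \lor (R \to R)) \to \lnot S)) \to ((S \to P) \lor ((R \land (P \to S)) \land P))) \land (((S \to P) \lor ((R \land (P \to S)) \land P)) \to (S \land Q))) \to (((T \lor S) \land ((R \lor (R \to R)) \to \lnot S)) \to (S \land Q))): α-rule — add ((((T \lor S) \land ((R \lor (R \to R)) \to \lnot S)) \to ((S \to P) \lor ((R \land (P \to S)) \land P))) \land (((S \to P) \lor ((R \land (P \to S)) \land P)) \to (S \land Q))), \lnot (((T \lor S) \land ((R \lor (R \to R)) \to \lnot S)) \to (S \land Q)).
((((T \lor S) \land ((R \lor (R \to R)) \to \lnot S)) \to ((S \to P) \lor ((R \land (P \to S)) \land P))) \land (((S \to P) \lor ((R \land (P \to S)) \land P)) \to (S \land Q))): α-rule — add (((T \lor S) \land ((R \lor (R \to R)) \to \lnot S)) \to ((S \to P) \lor ((R \land (P \to S)) \land P))), (((S \to P) \lor ((R \land (P \to S)) \land P)) \to (S \land Q)).
\lnot (((T \lor S) \land ((R \lor (R \to R)) \to \lnot S)) \to (S \land Q)): α-rule — add ((T \lor S) \land ((R \lor (R \to R)) \to \lnot S)), \lnot (S \land Q).
((T \lor S) \land ((R \lor (R \to R)) \to \lnot S)): α-rule — add (T \lor S), ((R \lor (R \to R)) \to \lnot S).
(((T \lor S) \land ((R \lor (R \to R)) \to \lnot S)) \to ((S \to P) \lor ((R \land (P \to S)) \land P))): β-rule — branch into \lnot ((T \lor S) \land ((R \lor (R \to R)) \to \lnot S))  //  ((S \to P) \lor ((R \land (P \to S)) \land P)).
  branch 1 (add \lnot ((T \lor S) \land ((R \lor (R \to R)) \to \lnot S))):
    (((S \to P) \lor ((R \land (P \to S)) \land P)) \to (S \land Q)): β-rule — branch into \lnot ((S \to P) \lor ((R \land (P \to S)) \land P))  //  (S \land Q).
      branch 1.1 (add \lnot ((S \to P) \lor ((R \land (P \to S)) \land P))):
        \lnot ((S \to P) \lor ((R \land (P \to S)) \land P)): α-rule — add \lnot (S \to P), \lnot ((R \land (P \to S)) \land P).
        \lnot (S \to P): α-rule — add S, \lnot P.
        \lnot (S \land Q): β-rule — branch into \lnot S  //  \lnot Q.
          branch 1.1.1 (add \lnot S):
            × closes — contains both S and \lnot S.
          branch 1.1.2 (add \lnot Q):
            (T \lor S): β-rule — branch into T  //  S.
              branch 1.1.2.1 (add T):
                ((R \lor (R \to R)) \to \lnot S): β-rule — branch into \lnot (R \lor (R \to R))  //  \lnot S.
                  branch 1.1.2.1.1 (add \lnot (R \lor (R \to R))):
                    \lnot (R \lor (R \to R)): α-rule — add \lnot R, \lnot (R \to R).
                    \lnot (R \to R): α-rule — add R, \lnot R.
                    × closes — contains both R and \lnot R.
                  branch 1.1.2.1.2 (add \lnot S):
                    × closes — contains both S and \lnot S.
              branch 1.1.2.2 (add S):
                ((R \lor (R \to R)) \to \lnot S): β-rule — branch into \lnot (R \lor (R \to R))  //  \lnot S.
                  branch 1.1.2.2.1 (add \lnot (R \lor (R \to R))):
                    \lnot (R \lor (R \to R)): α-rule — add \lnot R, \lnot (R \to R).
                    \lnot (R \to R): α-rule — add R, \lnot R.
                    × closes — contains both R and \lnot R.
                  branch 1.1.2.2.2 (add \lnot S):
                    × closes — contains both S and \lnot S.
      branch 1.2 (add (S \land Q)):
        (S \land Q): α-rule — add S, Q.
        \lnot (S \land Q): β-rule — branch into \lnot S  //  \lnot Q.
          branch 1.2.1 (add \lnot S):
            × closes — contains both S and \lnot S.
          branch 1.2.2 (add \lnot Q):
            × closes — contains both Q and \lnot Q.
  branch 2 (add ((S \to P) \lor ((R \land (P \to S)) \land P))):
    (((S \to P) \lor ((R \land (P \to S)) \land P)) \to (S \land Q)): β-rule — branch into \lnot ((S \to P) \lor ((R \land (P \to S)) \land P))  //  (S \land Q).
      branch 2.1 (add \lnot ((S \to P) \lor ((R \land (P \to S)) \land P))):
        \lnot ((S \to P) \lor ((R \land (P \to S)) \land P)): α-rule — add \lnot (S \to P), \lnot ((R \land (P \to S)) \land P).
        \lnot (S \to P): α-rule — add S, \lnot P.
        \lnot (S \land Q): β-rule — branch into \lnot S  //  \lnot Q.
          branch 2.1.1 (add \lnot S):
            × closes — contains both S and \lnot S.
          branch 2.1.2 (add \lnot Q):
            (T \lor S): β-rule — branch into T  //  S.
              branch 2.1.2.1 (add T):
                ((R \lor (R \to R)) \to \lnot S): β-rule — branch into \lnot (R \lor (R \to R))  //  \lnot S.
                  branch 2.1.2.1.1 (add \lnot (R \lor (R \to R))):
                    \lnot (R \lor (R \to R)): α-rule — add \lnot R, \lnot (R \to R).
                    \lnot (R \to R): α-rule — add R, \lnot R.
                    × closes — contains both R and \lnot R.
                  branch 2.1.2.1.2 (add \lnot S):
                    × closes — contains both S and \lnot S.
              branch 2.1.2.2 (add S):
                ((R \lor (R \to R)) \to \lnot S): β-rule — branch into \lnot (R \lor (R \to R))  //  \lnot S.
                  branch 2.1.2.2.1 (add \lnot (R \lor (R \to R))):
                    \lnot (R \lor (R \to R)): α-rule — add \lnot R, \lnot (R \to R).
                    \lnot (R \to R): α-rule — add R, \lnot R.
                    × closes — contains both R and \lnot R.
                  branch 2.1.2.2.2 (add \lnot S):
                    × closes — contains both S and \lnot S.
      branch 2.2 (add (S \land Q)):
        (S \land Q): α-rule — add S, Q.
        \lnot (S \land Q): β-rule — branch into \lnot S  //  \lnot Q.
          branch 2.2.1 (add \lnot S):
            × closes — contains both S and \lnot S.
          branch 2.2.2 (add \lnot Q):
            × closes — contains both Q and \lnot Q.
All 14 branches close.
Every branch closed, so the negation is unsatisfiable and the formula is valid.

Valid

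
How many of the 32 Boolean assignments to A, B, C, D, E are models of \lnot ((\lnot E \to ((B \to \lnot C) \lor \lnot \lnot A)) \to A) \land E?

8

Initial set: {(\lnot ((\lnot E \to ((B \to \lnot C) \lor \lnot \lnot A)) \to A) \land E)}.
(\lnot ((\lnot E \to ((B \to \lnot C) \lor \lnot \lnot A)) \to A) \land E): α-rule — add \lnot ((\lnot E \to ((B \to \lnot C) \lor \lnot \lnot A)) \to A), E.
\lnot ((\lnot E \to ((B \to \lnot C) \lor \lnot \lnot A)) \to A): α-rule — add (\lnot E \to ((B \to \lnot C) \lor \lnot \lnot A)), \lnot A.
(\lnot E \to ((B \to \lnot C) \lor \lnot \lnot A)): β-rule — branch into \lnot \lnot E  //  ((B \to \lnot C) \lor \lnot \lnot A).
  branch 1 (add \lnot \lnot E):
    ○ open, literals {A=0, E=1}.
  branch 2 (add ((B \to \lnot C) \lor \lnot \lnot A)):
    ((B \to \lnot C) \lor \lnot \lnot A): β-rule — branch into (B \to \lnot C)  //  \lnot \lnot A.
      branch 2.1 (add (B \to \lnot C)):
        (B \to \lnot C): β-rule — branch into \lnot B  //  \lnot C.
          branch 2.1.1 (add \lnot B):
            ○ open, literals {A=0, B=0, E=1}.
          branch 2.1.2 (add \lnot C):
            ○ open, literals {A=0, C=0, E=1}.
      branch 2.2 (add \lnot \lnot A):
        \lnot \lnot A: drop double negation, giving A.
        × closes — contains both A and \lnot A.
1 branch closed, 3 open.
Each open branch fixes some atoms; the unmentioned ones are free. Counting distinct full assignments: branch {A=0, E=1} (B, C, D) contributes 8 new; branch {A=0, B=0, E=1} (C, D) contributes 0 new; branch {A=0, C=0, E=1} (B, D) contributes 0 new. Total: 8.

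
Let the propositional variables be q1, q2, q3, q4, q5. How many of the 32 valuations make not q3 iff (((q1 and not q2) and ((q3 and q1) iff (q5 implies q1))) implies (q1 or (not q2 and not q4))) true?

Initial set: {(not q3 iff (((q1 and not q2) and ((q3 and q1) iff (q5 implies q1))) implies (q1 or (not q2 and not q4))))}.
(not q3 iff (((q1 and not q2) and ((q3 and q1) iff (q5 implies q1))) implies (q1 or (not q2 and not q4)))): β-rule — branch into not q3, (((q1 and not q2) and ((q3 and q1) iff (q5 implies q1))) implies (q1 or (not q2 and not q4)))  //  not not q3, not (((q1 and not q2) and ((q3 and q1) iff (q5 implies q1))) implies (q1 or (not q2 and not q4))).
  branch 1 (add not q3, (((q1 and not q2) and ((q3 and q1) iff (q5 implies q1))) implies (q1 or (not q2 and not q4)))):
    (((q1 and not q2) and ((q3 and q1) iff (q5 implies q1))) implies (q1 or (not q2 and not q4))): β-rule — branch into not ((q1 and not q2) and ((q3 and q1) iff (q5 implies q1)))  //  (q1 or (not q2 and not q4)).
      branch 1.1 (add not ((q1 and not q2) and ((q3 and q1) iff (q5 implies q1)))):
        not ((q1 and not q2) and ((q3 and q1) iff (q5 implies q1))): β-rule — branch into not (q1 and not q2)  //  not ((q3 and q1) iff (q5 implies q1)).
          branch 1.1.1 (add not (q1 and not q2)):
            not (q1 and not q2): β-rule — branch into not q1  //  not not q2.
              branch 1.1.1.1 (add not q1):
                ○ open, literals {q1=false, q3=false}.
              branch 1.1.1.2 (add not not q2):
                ○ open, literals {q2=true, q3=false}.
          branch 1.1.2 (add not ((q3 and q1) iff (q5 implies q1))):
            not ((q3 and q1) iff (q5 implies q1)): β-rule — branch into (q3 and q1), not (q5 implies q1)  //  not (q3 and q1), (q5 implies q1).
              branch 1.1.2.1 (add (q3 and q1), not (q5 implies q1)):
                (q3 and q1): α-rule — add q3, q1.
                × closes — contains both q3 and not q3.
              branch 1.1.2.2 (add not (q3 and q1), (q5 implies q1)):
                not (q3 and q1): β-rule — branch into not q3  //  not q1.
                  branch 1.1.2.2.1 (add not q3):
                    (q5 implies q1): β-rule — branch into not q5  //  q1.
                      branch 1.1.2.2.1.1 (add not q5):
                        ○ open, literals {q3=false, q5=false}.
                      branch 1.1.2.2.1.2 (add q1):
                        ○ open, literals {q1=true, q3=false}.
                  branch 1.1.2.2.2 (add not q1):
                    (q5 implies q1): β-rule — branch into not q5  //  q1.
                      branch 1.1.2.2.2.1 (add not q5):
                        ○ open, literals {q1=false, q3=false, q5=false}.
                      branch 1.1.2.2.2.2 (add q1):
                        × closes — contains both q1 and not q1.
      branch 1.2 (add (q1 or (not q2 and not q4))):
        (q1 or (not q2 and not q4)): β-rule — branch into q1  //  (not q2 and not q4).
          branch 1.2.1 (add q1):
            ○ open, literals {q1=true, q3=false}.
          branch 1.2.2 (add (not q2 and not q4)):
            (not q2 and not q4): α-rule — add not q2, not q4.
            ○ open, literals {q2=false, q3=false, q4=false}.
  branch 2 (add not not q3, not (((q1 and not q2) and ((q3 and q1) iff (q5 implies q1))) implies (q1 or (not q2 and not q4)))):
    not (((q1 and not q2) and ((q3 and q1) iff (q5 implies q1))) implies (q1 or (not q2 and not q4))): α-rule — add ((q1 and not q2) and ((q3 and q1) iff (q5 implies q1))), not (q1 or (not q2 and not q4)).
    ((q1 and not q2) and ((q3 and q1) iff (q5 implies q1))): α-rule — add (q1 and not q2), ((q3 and q1) iff (q5 implies q1)).
    not (q1 or (not q2 and not q4)): α-rule — add not q1, not (not q2 and not q4).
    (q1 and not q2): α-rule — add q1, not q2.
    × closes — contains both q1 and not q1.
3 branches closed, 7 open.
Each open branch fixes some atoms; the unmentioned ones are free. Counting distinct full assignments: branch {q1=false, q3=false} (q2, q4, q5) contributes 8 new; branch {q2=true, q3=false} (q1, q4, q5) contributes 4 new; branch {q3=false, q5=false} (q1, q2, q4) contributes 2 new; branch {q1=true, q3=false} (q2, q4, q5) contributes 2 new; branch {q1=false, q3=false, q5=false} (q2, q4) contributes 0 new; branch {q1=true, q3=false} (q2, q4, q5) contributes 0 new; branch {q2=false, q3=false, q4=false} (q1, q5) contributes 0 new. Total: 16.

16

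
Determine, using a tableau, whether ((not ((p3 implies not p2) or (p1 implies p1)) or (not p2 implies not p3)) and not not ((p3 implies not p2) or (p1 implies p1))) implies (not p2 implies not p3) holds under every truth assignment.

Valid

Assume the negation and expand:
Initial set: {not (((not ((p3 implies not p2) or (p1 implies p1)) or (not p2 implies not p3)) and not not ((p3 implies not p2) or (p1 implies p1))) implies (not p2 implies not p3))}.
not (((not ((p3 implies not p2) or (p1 implies p1)) or (not p2 implies not p3)) and not not ((p3 implies not p2) or (p1 implies p1))) implies (not p2 implies not p3)): α-rule — add ((not ((p3 implies not p2) or (p1 implies p1)) or (not p2 implies not p3)) and not not ((p3 implies not p2) or (p1 implies p1))), not (not p2 implies not p3).
((not ((p3 implies not p2) or (p1 implies p1)) or (not p2 implies not p3)) and not not ((p3 implies not p2) or (p1 implies p1))): α-rule — add (not ((p3 implies not p2) or (p1 implies p1)) or (not p2 implies not p3)), not not ((p3 implies not p2) or (p1 implies p1)).
not (not p2 implies not p3): α-rule — add not p2, not not p3.
not not ((p3 implies not p2) or (p1 implies p1)): drop double negation, giving ((p3 implies not p2) or (p1 implies p1)).
(not ((p3 implies not p2) or (p1 implies p1)) or (not p2 implies not p3)): β-rule — branch into not ((p3 implies not p2) or (p1 implies p1))  //  (not p2 implies not p3).
  branch 1 (add not ((p3 implies not p2) or (p1 implies p1))):
    not ((p3 implies not p2) or (p1 implies p1)): α-rule — add not (p3 implies not p2), not (p1 implies p1).
    not (p3 implies not p2): α-rule — add p3, not not p2.
    × closes — contains both p2 and not p2.
  branch 2 (add (not p2 implies not p3)):
    ((p3 implies not p2) or (p1 implies p1)): β-rule — branch into (p3 implies not p2)  //  (p1 implies p1).
      branch 2.1 (add (p3 implies not p2)):
        (not p2 implies not p3): β-rule — branch into not not p2  //  not p3.
          branch 2.1.1 (add not not p2):
            × closes — contains both p2 and not p2.
          branch 2.1.2 (add not p3):
            × closes — contains both p3 and not p3.
      branch 2.2 (add (p1 implies p1)):
        (not p2 implies not p3): β-rule — branch into not not p2  //  not p3.
          branch 2.2.1 (add not not p2):
            × closes — contains both p2 and not p2.
          branch 2.2.2 (add not p3):
            × closes — contains both p3 and not p3.
All 5 branches close.
Every branch closed, so the negation is unsatisfiable and the formula is valid.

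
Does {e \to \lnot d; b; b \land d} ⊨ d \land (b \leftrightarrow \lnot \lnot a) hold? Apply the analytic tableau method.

Initial set: {(e \to \lnot d); b; (b \land d); \lnot (d \land (b \leftrightarrow \lnot \lnot a))}.
(b \land d): α-rule — add b, d.
(e \to \lnot d): β-rule — branch into \lnot e  //  \lnot d.
  branch 1 (add \lnot e):
    \lnot (d \land (b \leftrightarrow \lnot \lnot a)): β-rule — branch into \lnot d  //  \lnot (b \leftrightarrow \lnot \lnot a).
      branch 1.1 (add \lnot d):
        × closes — contains both d and \lnot d.
      branch 1.2 (add \lnot (b \leftrightarrow \lnot \lnot a)):
        \lnot (b \leftrightarrow \lnot \lnot a): β-rule — branch into b, \lnot \lnot \lnot a  //  \lnot b, \lnot \lnot a.
          branch 1.2.1 (add b, \lnot \lnot \lnot a):
            \lnot \lnot \lnot a: drop double negation, giving \lnot a.
            ○ open, literals {a=F, b=T, d=T, e=F}.
          branch 1.2.2 (add \lnot b, \lnot \lnot a):
            × closes — contains both b and \lnot b.
  branch 2 (add \lnot d):
    × closes — contains both d and \lnot d.
3 branches closed, 1 open.
An open branch gives a countermodel: a=F, b=T, d=T, e=F (unmentioned atoms arbitrary); the premises hold there but the conclusion fails.

No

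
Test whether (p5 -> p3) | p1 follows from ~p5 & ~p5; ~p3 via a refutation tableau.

Yes

Initial set: {(~p5 & ~p5); ~p3; ~((p5 -> p3) | p1)}.
(~p5 & ~p5): α-rule — add ~p5, ~p5.
~((p5 -> p3) | p1): α-rule — add ~(p5 -> p3), ~p1.
~(p5 -> p3): α-rule — add p5, ~p3.
× closes — contains both p5 and ~p5.
All 1 branch closes.
Every branch closed, so the premises entail the conclusion.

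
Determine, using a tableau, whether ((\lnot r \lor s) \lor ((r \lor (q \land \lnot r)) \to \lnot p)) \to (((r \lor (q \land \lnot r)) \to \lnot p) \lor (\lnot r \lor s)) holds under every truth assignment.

Assume the negation and expand:
Initial set: {\lnot (((\lnot r \lor s) \lor ((r \lor (q \land \lnot r)) \to \lnot p)) \to (((r \lor (q \land \lnot r)) \to \lnot p) \lor (\lnot r \lor s)))}.
\lnot (((\lnot r \lor s) \lor ((r \lor (q \land \lnot r)) \to \lnot p)) \to (((r \lor (q \land \lnot r)) \to \lnot p) \lor (\lnot r \lor s))): α-rule — add ((\lnot r \lor s) \lor ((r \lor (q \land \lnot r)) \to \lnot p)), \lnot (((r \lor (q \land \lnot r)) \to \lnot p) \lor (\lnot r \lor s)).
\lnot (((r \lor (q \land \lnot r)) \to \lnot p) \lor (\lnot r \lor s)): α-rule — add \lnot ((r \lor (q \land \lnot r)) \to \lnot p), \lnot (\lnot r \lor s).
\lnot ((r \lor (q \land \lnot r)) \to \lnot p): α-rule — add (r \lor (q \land \lnot r)), \lnot \lnot p.
\lnot (\lnot r \lor s): α-rule — add \lnot \lnot r, \lnot s.
((\lnot r \lor s) \lor ((r \lor (q \land \lnot r)) \to \lnot p)): β-rule — branch into (\lnot r \lor s)  //  ((r \lor (q \land \lnot r)) \to \lnot p).
  branch 1 (add (\lnot r \lor s)):
    (r \lor (q \land \lnot r)): β-rule — branch into r  //  (q \land \lnot r).
      branch 1.1 (add r):
        (\lnot r \lor s): β-rule — branch into \lnot r  //  s.
          branch 1.1.1 (add \lnot r):
            × closes — contains both r and \lnot r.
          branch 1.1.2 (add s):
            × closes — contains both s and \lnot s.
      branch 1.2 (add (q \land \lnot r)):
        (q \land \lnot r): α-rule — add q, \lnot r.
        × closes — contains both r and \lnot r.
  branch 2 (add ((r \lor (q \land \lnot r)) \to \lnot p)):
    (r \lor (q \land \lnot r)): β-rule — branch into r  //  (q \land \lnot r).
      branch 2.1 (add r):
        ((r \lor (q \land \lnot r)) \to \lnot p): β-rule — branch into \lnot (r \lor (q \land \lnot r))  //  \lnot p.
          branch 2.1.1 (add \lnot (r \lor (q \land \lnot r))):
            \lnot (r \lor (q \land \lnot r)): α-rule — add \lnot r, \lnot (q \land \lnot r).
            × closes — contains both r and \lnot r.
          branch 2.1.2 (add \lnot p):
            × closes — contains both p and \lnot p.
      branch 2.2 (add (q \land \lnot r)):
        (q \land \lnot r): α-rule — add q, \lnot r.
        × closes — contains both r and \lnot r.
All 6 branches close.
Every branch closed, so the negation is unsatisfiable and the formula is valid.

Valid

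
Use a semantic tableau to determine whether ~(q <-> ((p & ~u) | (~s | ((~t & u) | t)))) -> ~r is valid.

Assume the negation and expand:
Initial set: {F (~(q <-> ((p & ~u) | (~s | ((~t & u) | t)))) -> ~r)}.
F (~(q <-> ((p & ~u) | (~s | ((~t & u) | t)))) -> ~r): α-rule — add T ~(q <-> ((p & ~u) | (~s | ((~t & u) | t)))), F ~r.
T ~(q <-> ((p & ~u) | (~s | ((~t & u) | t)))): β-rule — branch into T q, F ((p & ~u) | (~s | ((~t & u) | t)))  //  F q, T ((p & ~u) | (~s | ((~t & u) | t))).
  branch 1 (add T q, F ((p & ~u) | (~s | ((~t & u) | t)))):
    F ((p & ~u) | (~s | ((~t & u) | t))): α-rule — add F (p & ~u), F (~s | ((~t & u) | t)).
    F (~s | ((~t & u) | t)): α-rule — add F ~s, F ((~t & u) | t).
    F ((~t & u) | t): α-rule — add F (~t & u), F t.
    F (p & ~u): β-rule — branch into F p  //  F ~u.
      branch 1.1 (add F p):
        F (~t & u): β-rule — branch into F ~t  //  F u.
          branch 1.1.1 (add F ~t):
            × closes — contains both t and ~t.
          branch 1.1.2 (add F u):
            ○ open, literals {p=0, q=1, r=1, s=1, t=0, u=0}.
      branch 1.2 (add F ~u):
        F (~t & u): β-rule — branch into F ~t  //  F u.
          branch 1.2.1 (add F ~t):
            × closes — contains both t and ~t.
          branch 1.2.2 (add F u):
            × closes — contains both u and ~u.
  branch 2 (add F q, T ((p & ~u) | (~s | ((~t & u) | t)))):
    T ((p & ~u) | (~s | ((~t & u) | t))): β-rule — branch into T (p & ~u)  //  T (~s | ((~t & u) | t)).
      branch 2.1 (add T (p & ~u)):
        T (p & ~u): α-rule — add T p, T ~u.
        ○ open, literals {p=1, q=0, r=1, u=0}.
      branch 2.2 (add T (~s | ((~t & u) | t))):
        T (~s | ((~t & u) | t)): β-rule — branch into T ~s  //  T ((~t & u) | t).
          branch 2.2.1 (add T ~s):
            ○ open, literals {q=0, r=1, s=0}.
          branch 2.2.2 (add T ((~t & u) | t)):
            T ((~t & u) | t): β-rule — branch into T (~t & u)  //  T t.
              branch 2.2.2.1 (add T (~t & u)):
                T (~t & u): α-rule — add T ~t, T u.
                ○ open, literals {q=0, r=1, t=0, u=1}.
              branch 2.2.2.2 (add T t):
                ○ open, literals {q=0, r=1, t=1}.
3 branches closed, 5 open.
An open branch gives a countermodel: p=0, q=1, r=1, s=1, t=0, u=0 (unmentioned atoms arbitrary); under it the original formula is false.

Not valid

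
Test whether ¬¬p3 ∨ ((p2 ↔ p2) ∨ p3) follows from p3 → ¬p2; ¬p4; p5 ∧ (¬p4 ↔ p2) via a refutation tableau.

Initial set: {(p3 → ¬p2); ¬p4; (p5 ∧ (¬p4 ↔ p2)); ¬(¬¬p3 ∨ ((p2 ↔ p2) ∨ p3))}.
(p5 ∧ (¬p4 ↔ p2)): α-rule — add p5, (¬p4 ↔ p2).
¬(¬¬p3 ∨ ((p2 ↔ p2) ∨ p3)): α-rule — add ¬¬¬p3, ¬((p2 ↔ p2) ∨ p3).
¬¬¬p3: drop double negation, giving ¬p3.
¬((p2 ↔ p2) ∨ p3): α-rule — add ¬(p2 ↔ p2), ¬p3.
(p3 → ¬p2): β-rule — branch into ¬p3  //  ¬p2.
  branch 1 (add ¬p3):
    (¬p4 ↔ p2): β-rule — branch into ¬p4, p2  //  ¬¬p4, ¬p2.
      branch 1.1 (add ¬p4, p2):
        ¬(p2 ↔ p2): β-rule — branch into p2, ¬p2  //  ¬p2, p2.
          branch 1.1.1 (add p2, ¬p2):
            × closes — contains both p2 and ¬p2.
          branch 1.1.2 (add ¬p2, p2):
            × closes — contains both p2 and ¬p2.
      branch 1.2 (add ¬¬p4, ¬p2):
        × closes — contains both p4 and ¬p4.
  branch 2 (add ¬p2):
    (¬p4 ↔ p2): β-rule — branch into ¬p4, p2  //  ¬¬p4, ¬p2.
      branch 2.1 (add ¬p4, p2):
        × closes — contains both p2 and ¬p2.
      branch 2.2 (add ¬¬p4, ¬p2):
        × closes — contains both p4 and ¬p4.
All 5 branches close.
Every branch closed, so the premises entail the conclusion.

Yes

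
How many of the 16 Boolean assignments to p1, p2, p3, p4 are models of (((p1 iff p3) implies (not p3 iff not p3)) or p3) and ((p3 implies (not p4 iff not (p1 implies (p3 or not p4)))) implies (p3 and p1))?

6

Initial set: {((((p1 iff p3) implies (not p3 iff not p3)) or p3) and ((p3 implies (not p4 iff not (p1 implies (p3 or not p4)))) implies (p3 and p1)))}.
((((p1 iff p3) implies (not p3 iff not p3)) or p3) and ((p3 implies (not p4 iff not (p1 implies (p3 or not p4)))) implies (p3 and p1))): α-rule — add (((p1 iff p3) implies (not p3 iff not p3)) or p3), ((p3 implies (not p4 iff not (p1 implies (p3 or not p4)))) implies (p3 and p1)).
(((p1 iff p3) implies (not p3 iff not p3)) or p3): β-rule — branch into ((p1 iff p3) implies (not p3 iff not p3))  //  p3.
  branch 1 (add ((p1 iff p3) implies (not p3 iff not p3))):
    ((p3 implies (not p4 iff not (p1 implies (p3 or not p4)))) implies (p3 and p1)): β-rule — branch into not (p3 implies (not p4 iff not (p1 implies (p3 or not p4))))  //  (p3 and p1).
      branch 1.1 (add not (p3 implies (not p4 iff not (p1 implies (p3 or not p4))))):
        not (p3 implies (not p4 iff not (p1 implies (p3 or not p4)))): α-rule — add p3, not (not p4 iff not (p1 implies (p3 or not p4))).
        ((p1 iff p3) implies (not p3 iff not p3)): β-rule — branch into not (p1 iff p3)  //  (not p3 iff not p3).
          branch 1.1.1 (add not (p1 iff p3)):
            not (not p4 iff not (p1 implies (p3 or not p4))): β-rule — branch into not p4, not not (p1 implies (p3 or not p4))  //  not not p4, not (p1 implies (p3 or not p4)).
              branch 1.1.1.1 (add not p4, not not (p1 implies (p3 or not p4))):
                not (p1 iff p3): β-rule — branch into p1, not p3  //  not p1, p3.
                  branch 1.1.1.1.1 (add p1, not p3):
                    × closes — contains both p3 and not p3.
                  branch 1.1.1.1.2 (add not p1, p3):
                    not not (p1 implies (p3 or not p4)): β-rule — branch into not p1  //  (p3 or not p4).
                      branch 1.1.1.1.2.1 (add not p1):
                        ○ open, literals {p1=0, p3=1, p4=0}.
                      branch 1.1.1.1.2.2 (add (p3 or not p4)):
                        (p3 or not p4): β-rule — branch into p3  //  not p4.
                          branch 1.1.1.1.2.2.1 (add p3):
                            ○ open, literals {p1=0, p3=1, p4=0}.
                          branch 1.1.1.1.2.2.2 (add not p4):
                            ○ open, literals {p1=0, p3=1, p4=0}.
              branch 1.1.1.2 (add not not p4, not (p1 implies (p3 or not p4))):
                not (p1 implies (p3 or not p4)): α-rule — add p1, not (p3 or not p4).
                not (p3 or not p4): α-rule — add not p3, not not p4.
                × closes — contains both p3 and not p3.
          branch 1.1.2 (add (not p3 iff not p3)):
            not (not p4 iff not (p1 implies (p3 or not p4))): β-rule — branch into not p4, not not (p1 implies (p3 or not p4))  //  not not p4, not (p1 implies (p3 or not p4)).
              branch 1.1.2.1 (add not p4, not not (p1 implies (p3 or not p4))):
                (not p3 iff not p3): β-rule — branch into not p3, not p3  //  not not p3, not not p3.
                  branch 1.1.2.1.1 (add not p3, not p3):
                    × closes — contains both p3 and not p3.
                  branch 1.1.2.1.2 (add not not p3, not not p3):
                    not not (p1 implies (p3 or not p4)): β-rule — branch into not p1  //  (p3 or not p4).
                      branch 1.1.2.1.2.1 (add not p1):
                        ○ open, literals {p1=0, p3=1, p4=0}.
                      branch 1.1.2.1.2.2 (add (p3 or not p4)):
                        (p3 or not p4): β-rule — branch into p3  //  not p4.
                          branch 1.1.2.1.2.2.1 (add p3):
                            ○ open, literals {p3=1, p4=0}.
                          branch 1.1.2.1.2.2.2 (add not p4):
                            ○ open, literals {p3=1, p4=0}.
              branch 1.1.2.2 (add not not p4, not (p1 implies (p3 or not p4))):
                not (p1 implies (p3 or not p4)): α-rule — add p1, not (p3 or not p4).
                not (p3 or not p4): α-rule — add not p3, not not p4.
                × closes — contains both p3 and not p3.
      branch 1.2 (add (p3 and p1)):
        (p3 and p1): α-rule — add p3, p1.
        ((p1 iff p3) implies (not p3 iff not p3)): β-rule — branch into not (p1 iff p3)  //  (not p3 iff not p3).
          branch 1.2.1 (add not (p1 iff p3)):
            not (p1 iff p3): β-rule — branch into p1, not p3  //  not p1, p3.
              branch 1.2.1.1 (add p1, not p3):
                × closes — contains both p3 and not p3.
              branch 1.2.1.2 (add not p1, p3):
                × closes — contains both p1 and not p1.
          branch 1.2.2 (add (not p3 iff not p3)):
            (not p3 iff not p3): β-rule — branch into not p3, not p3  //  not not p3, not not p3.
              branch 1.2.2.1 (add not p3, not p3):
                × closes — contains both p3 and not p3.
              branch 1.2.2.2 (add not not p3, not not p3):
                ○ open, literals {p1=1, p3=1}.
  branch 2 (add p3):
    ((p3 implies (not p4 iff not (p1 implies (p3 or not p4)))) implies (p3 and p1)): β-rule — branch into not (p3 implies (not p4 iff not (p1 implies (p3 or not p4))))  //  (p3 and p1).
      branch 2.1 (add not (p3 implies (not p4 iff not (p1 implies (p3 or not p4))))):
        not (p3 implies (not p4 iff not (p1 implies (p3 or not p4)))): α-rule — add p3, not (not p4 iff not (p1 implies (p3 or not p4))).
        not (not p4 iff not (p1 implies (p3 or not p4))): β-rule — branch into not p4, not not (p1 implies (p3 or not p4))  //  not not p4, not (p1 implies (p3 or not p4)).
          branch 2.1.1 (add not p4, not not (p1 implies (p3 or not p4))):
            not not (p1 implies (p3 or not p4)): β-rule — branch into not p1  //  (p3 or not p4).
              branch 2.1.1.1 (add not p1):
                ○ open, literals {p1=0, p3=1, p4=0}.
              branch 2.1.1.2 (add (p3 or not p4)):
                (p3 or not p4): β-rule — branch into p3  //  not p4.
                  branch 2.1.1.2.1 (add p3):
                    ○ open, literals {p3=1, p4=0}.
                  branch 2.1.1.2.2 (add not p4):
                    ○ open, literals {p3=1, p4=0}.
          branch 2.1.2 (add not not p4, not (p1 implies (p3 or not p4))):
            not (p1 implies (p3 or not p4)): α-rule — add p1, not (p3 or not p4).
            not (p3 or not p4): α-rule — add not p3, not not p4.
            × closes — contains both p3 and not p3.
      branch 2.2 (add (p3 and p1)):
        (p3 and p1): α-rule — add p3, p1.
        ○ open, literals {p1=1, p3=1}.
8 branches closed, 11 open.
Each open branch fixes some atoms; the unmentioned ones are free. Counting distinct full assignments: branch {p1=0, p3=1, p4=0} (p2) contributes 2 new; branch {p1=0, p3=1, p4=0} (p2) contributes 0 new; branch {p1=0, p3=1, p4=0} (p2) contributes 0 new; branch {p1=0, p3=1, p4=0} (p2) contributes 0 new; branch {p3=1, p4=0} (p1, p2) contributes 2 new; branch {p3=1, p4=0} (p1, p2) contributes 0 new; branch {p1=1, p3=1} (p2, p4) contributes 2 new; branch {p1=0, p3=1, p4=0} (p2) contributes 0 new; branch {p3=1, p4=0} (p1, p2) contributes 0 new; branch {p3=1, p4=0} (p1, p2) contributes 0 new; branch {p1=1, p3=1} (p2, p4) contributes 0 new. Total: 6.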